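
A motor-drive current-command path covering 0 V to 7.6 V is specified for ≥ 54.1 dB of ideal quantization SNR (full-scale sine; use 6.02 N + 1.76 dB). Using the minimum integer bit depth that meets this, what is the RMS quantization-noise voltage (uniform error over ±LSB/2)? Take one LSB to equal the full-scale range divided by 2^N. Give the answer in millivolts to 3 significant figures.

Span = 7.6 V.
N ≥ (54.1 − 1.76)/6.02 = 8.694 → N_min = 9.
One LSB is 7.6 V / 512 = 14.844 mV.
RMS noise = LSB/√12 = 4.29 mV.

4.29 mV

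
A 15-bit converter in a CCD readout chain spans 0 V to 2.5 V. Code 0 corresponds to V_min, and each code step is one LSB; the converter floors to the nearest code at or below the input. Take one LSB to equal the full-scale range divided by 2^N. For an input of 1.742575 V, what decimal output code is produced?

22840

Range is 2.5 V. LSB = 2.5 V / 2^15 ≈ 76.29 µV.
(V_in − V_min) × 2^15/range = (1.742575 − (0)) × 32768/2.5 = 22840.279.
Floor → code = 22840.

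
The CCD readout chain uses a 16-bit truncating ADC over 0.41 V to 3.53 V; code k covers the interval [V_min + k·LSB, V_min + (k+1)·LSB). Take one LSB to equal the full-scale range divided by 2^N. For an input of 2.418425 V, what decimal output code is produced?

Full-scale range = 3.53 V − (0.41 V) = 3.12 V. LSB = 3.12 V / 2^16 ≈ 47.61 µV.
(V_in − V_min) × 2^16/range = (2.418425 − (0.41)) × 65536/3.12 = 42187.225.
Floor → code = 42187.

42187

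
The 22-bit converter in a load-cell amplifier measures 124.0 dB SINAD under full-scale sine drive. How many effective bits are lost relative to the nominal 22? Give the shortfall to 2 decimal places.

1.69 bits

Effective bits = (124.0 − 1.76)/6.02 = 20.3056.
22 − 20.3056 = 1.69 bits below nominal.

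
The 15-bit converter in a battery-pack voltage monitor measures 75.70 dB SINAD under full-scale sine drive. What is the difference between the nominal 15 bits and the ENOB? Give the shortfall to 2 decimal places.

ENOB = (SINAD − 1.76)/6.02 = (75.70 − 1.76)/6.02 = 12.2824 bits.
Lost resolution: 15 − 12.2824 = 2.7176 bits.

2.72 bits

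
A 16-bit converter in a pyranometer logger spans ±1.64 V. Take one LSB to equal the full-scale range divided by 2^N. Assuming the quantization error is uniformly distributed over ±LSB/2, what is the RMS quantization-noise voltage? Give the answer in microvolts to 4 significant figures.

14.45 µV

Range = 1.64 − (-1.64) = 3.28 V.
Step size = 3.28/65536 V = 50.0488 µV.
RMS of a uniform error over width LSB is LSB/√12 = 14.45 µV.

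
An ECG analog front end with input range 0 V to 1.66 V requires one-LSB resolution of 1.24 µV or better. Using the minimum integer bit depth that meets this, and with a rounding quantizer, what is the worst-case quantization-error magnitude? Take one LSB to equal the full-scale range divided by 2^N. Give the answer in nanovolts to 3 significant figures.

Range is 1.66 V.
Levels needed ≥ 1.66/1.24 µV = 1.339e6. 2^21 = 2097152 suffices, so N_min = 21.
LSB = 1.66 V ÷ 2^21 = 1.66/2097152 V = 0.79155 µV.
Max error for round-to-nearest is LSB/2 = 396 nV.

396 nV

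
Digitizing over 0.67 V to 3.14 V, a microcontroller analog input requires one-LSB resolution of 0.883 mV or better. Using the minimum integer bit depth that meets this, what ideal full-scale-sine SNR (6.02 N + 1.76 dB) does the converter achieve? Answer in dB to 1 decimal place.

Full-scale range = 3.14 V − (0.67 V) = 2.47 V.
Need 2^N ≥ 2.47 V / 0.883 mV = 2797 → N_min = 12.
Ideal SNR at N = 12: 6.02·12 + 1.76 = 74.0 dB.

74.0 dB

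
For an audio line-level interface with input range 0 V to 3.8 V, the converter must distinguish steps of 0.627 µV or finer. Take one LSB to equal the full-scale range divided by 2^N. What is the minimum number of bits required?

Span = 3.8 V.
3.8 V / 0.627 µV = 6.061e6. Since 2^22 = 4194304 and 2^23 = 8388608, N = 23.

23 bits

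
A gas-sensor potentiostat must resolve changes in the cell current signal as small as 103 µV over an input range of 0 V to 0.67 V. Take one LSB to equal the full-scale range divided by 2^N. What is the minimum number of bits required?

V_FS = 0.67 V.
Required number of levels: 0.67/103 µV = 6504.9; smallest N with 2^N ≥ that is 13.

13 bits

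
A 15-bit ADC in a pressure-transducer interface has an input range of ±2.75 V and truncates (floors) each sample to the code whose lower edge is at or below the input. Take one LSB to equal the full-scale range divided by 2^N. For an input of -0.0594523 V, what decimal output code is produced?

Span: 2.75 V − (-2.75 V) = 5.5 V. LSB = 5.5 V / 2^15 ≈ 167.8 µV.
code = ⌊(V_in − V_min)/LSB⌋ = ⌊(V_in − V_min) × 2^15 / range⌋
     = ⌊(-0.0594523 − (-2.75)) × 32768 / 5.5⌋ = ⌊2.6905477 × 32768/5.5⌋
     = ⌊16029.794⌋ = 16029.

16029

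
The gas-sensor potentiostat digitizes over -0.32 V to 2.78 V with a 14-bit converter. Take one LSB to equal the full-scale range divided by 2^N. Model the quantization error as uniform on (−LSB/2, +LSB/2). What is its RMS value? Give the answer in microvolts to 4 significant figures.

54.62 µV

The full-scale span is 2.78 − (-0.32) = 3.1 V.
One LSB is 3.1 V / 16384 = 189.209 µV.
For a uniform distribution on [−LSB/2, +LSB/2], V_rms = LSB/√12 = 189.209 µV/3.4641 = 54.62 µV.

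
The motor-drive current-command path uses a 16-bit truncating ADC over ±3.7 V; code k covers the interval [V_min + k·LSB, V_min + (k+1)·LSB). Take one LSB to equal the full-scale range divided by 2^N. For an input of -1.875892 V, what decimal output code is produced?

The full-scale span is 3.7 − (-3.7) = 7.4 V. LSB = 7.4 V / 2^16 ≈ 112.9 µV.
(V_in − V_min) × 2^16/range = (-1.875892 − (-3.7)) × 65536/7.4 = 16154.695.
Floor → code = 16154.

16154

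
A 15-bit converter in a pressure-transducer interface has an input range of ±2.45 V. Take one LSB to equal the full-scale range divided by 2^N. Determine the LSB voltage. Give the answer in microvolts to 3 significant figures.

150 µV

Range = 2.45 − (-2.45) = 4.9 V.
There are 2^15 = 32768 steps.
Step size = 4.9/32768 V = 150 µV.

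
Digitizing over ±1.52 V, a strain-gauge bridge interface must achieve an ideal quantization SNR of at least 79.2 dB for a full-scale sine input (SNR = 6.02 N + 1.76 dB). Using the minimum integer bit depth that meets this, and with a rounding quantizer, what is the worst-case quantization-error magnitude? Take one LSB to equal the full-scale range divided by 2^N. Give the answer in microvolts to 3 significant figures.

186 µV

Span: 1.52 V − (-1.52 V) = 3.04 V.
Solving 6.02 N ≥ 79.2 − 1.76: N ≥ 12.864. Round up → N = 13.
LSB = 3.04 V ÷ 2^13 = 3.04/8192 V = 371.09 µV.
Max error for round-to-nearest is LSB/2 = 186 µV.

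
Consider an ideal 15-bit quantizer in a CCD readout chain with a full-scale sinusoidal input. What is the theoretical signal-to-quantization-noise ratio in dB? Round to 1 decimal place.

92.1 dB

SNR = 6.02·15 + 1.76 = 92.06 dB.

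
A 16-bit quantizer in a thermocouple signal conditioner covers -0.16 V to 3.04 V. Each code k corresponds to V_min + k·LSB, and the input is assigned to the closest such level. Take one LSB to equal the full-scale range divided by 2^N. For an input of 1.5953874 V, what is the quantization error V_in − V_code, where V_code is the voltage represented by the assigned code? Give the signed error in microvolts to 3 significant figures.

Full-scale range = 3.04 V − (-0.16 V) = 3.2 V. LSB = 3.2 V / 2^16 ≈ 48.83 µV.
Position in LSBs: (1.5953874 − (-0.16)) × 65536/3.2 = 35950.3340; rounding gives k = 35950.
V_code = V_min + k × range/2^16 = -0.16 + 35950 × 3.2/65536 = 1.5953710938 V.
V_in − V_code = 1.5953874 − (1.5953710938) = +16.3 µV.

+16.3 µV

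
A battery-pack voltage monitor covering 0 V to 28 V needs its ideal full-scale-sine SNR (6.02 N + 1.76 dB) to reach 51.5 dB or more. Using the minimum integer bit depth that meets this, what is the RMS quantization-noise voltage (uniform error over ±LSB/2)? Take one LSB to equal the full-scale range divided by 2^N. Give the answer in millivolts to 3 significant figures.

Span = 28 V.
Required N = ⌈(51.5 − 1.76)/6.02⌉ = ⌈8.262⌉ = 9.
LSB = 28 V / 2^9 = 54.688 mV.
V_rms = LSB/√12 = 15.8 mV.

15.8 mV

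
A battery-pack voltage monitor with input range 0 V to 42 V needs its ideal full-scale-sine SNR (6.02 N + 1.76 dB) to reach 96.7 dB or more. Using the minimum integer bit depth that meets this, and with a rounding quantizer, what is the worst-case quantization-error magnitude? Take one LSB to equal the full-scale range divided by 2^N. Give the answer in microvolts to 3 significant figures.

Range is 42 V.
6.02 N + 1.76 ≥ 96.7 gives N ≥ 15.771, so the minimum integer is 16.
One LSB is 42 V / 65536 = 0.64087 mV.
Half an LSB is 320 µV.

320 µV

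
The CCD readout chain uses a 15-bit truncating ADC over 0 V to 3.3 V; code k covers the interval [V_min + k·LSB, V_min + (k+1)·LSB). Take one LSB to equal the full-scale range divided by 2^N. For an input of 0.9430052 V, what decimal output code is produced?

V_FS = 3.3 V. LSB = 3.3 V / 2^15 ≈ 100.7 µV.
code = ⌊(V_in − V_min)/LSB⌋ = ⌊(V_in − V_min) × 2^15 / range⌋
     = ⌊(0.9430052 − (0)) × 32768 / 3.3⌋ = ⌊0.9430052 × 32768/3.3⌋
     = ⌊9363.756⌋ = 9363.

9363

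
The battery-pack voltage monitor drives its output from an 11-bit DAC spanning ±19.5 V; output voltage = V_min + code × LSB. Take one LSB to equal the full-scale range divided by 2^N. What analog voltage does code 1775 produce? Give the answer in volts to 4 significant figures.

14.30 V

Span: 19.5 V − (-19.5 V) = 39 V. LSB = 39 V / 2^11.
Output = V_min + (1775/2048) × range = -19.5 + 0.866699 × 39 V
      = -19.5 V + 33.8013 V = 14.3013 V.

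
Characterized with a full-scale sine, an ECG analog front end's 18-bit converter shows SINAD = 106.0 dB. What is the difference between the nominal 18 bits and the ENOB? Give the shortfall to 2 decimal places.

N_eff = (106.0 − 1.76)/6.02 = 17.3156 bits.
Lost resolution: 18 − 17.3156 = 0.6844 bits.

0.68 bits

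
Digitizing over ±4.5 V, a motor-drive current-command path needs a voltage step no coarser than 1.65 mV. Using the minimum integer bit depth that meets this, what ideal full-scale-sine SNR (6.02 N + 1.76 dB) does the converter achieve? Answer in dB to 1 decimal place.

80.0 dB

The full-scale span is 4.5 − (-4.5) = 9 V.
Required number of levels: 9/1.65 mV = 5454.5; smallest N with 2^N ≥ that is 13.
SNR = 6.02 × 13 + 1.76 = 80.02 dB.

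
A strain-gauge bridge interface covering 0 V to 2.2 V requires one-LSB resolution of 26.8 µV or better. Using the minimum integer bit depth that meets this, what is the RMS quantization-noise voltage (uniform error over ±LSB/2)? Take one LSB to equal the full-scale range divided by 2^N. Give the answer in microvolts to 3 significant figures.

Range is 2.2 V.
Required number of levels: 2.2/26.8 µV = 82090; smallest N with 2^N ≥ that is 17.
LSB = 2.2 V / 2^17 = 16.785 µV.
RMS noise = LSB/√12 = 4.85 µV.

4.85 µV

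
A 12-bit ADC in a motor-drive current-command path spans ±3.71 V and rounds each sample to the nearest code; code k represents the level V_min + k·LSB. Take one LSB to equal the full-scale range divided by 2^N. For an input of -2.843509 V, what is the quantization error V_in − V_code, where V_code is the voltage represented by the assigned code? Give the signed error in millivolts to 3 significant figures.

+0.583 mV

Span: 3.71 V − (-3.71 V) = 7.42 V. LSB = 7.42 V / 2^12 ≈ 1.812 mV.
(-2.843509 − (-3.71)) / LSB = 0.866491 × 4096/7.42 = 478.3217. Nearest integer: k = 478.
V_code = V_min + k × range/2^12 = -3.71 + 478 × 7.42/4096 = -2.844091797 V.
Error = V_in − V_code = -2.843509 − (-2.844091797) = +0.583 mV.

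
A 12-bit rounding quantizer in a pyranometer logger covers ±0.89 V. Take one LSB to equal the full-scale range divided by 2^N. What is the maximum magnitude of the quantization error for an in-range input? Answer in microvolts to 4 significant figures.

The full-scale span is 0.89 − (-0.89) = 1.78 V.
One LSB is 1.78 V / 4096 = 434.570 µV.
Worst-case error for round-to-nearest is half an LSB: 217.3 µV.

217.3 µV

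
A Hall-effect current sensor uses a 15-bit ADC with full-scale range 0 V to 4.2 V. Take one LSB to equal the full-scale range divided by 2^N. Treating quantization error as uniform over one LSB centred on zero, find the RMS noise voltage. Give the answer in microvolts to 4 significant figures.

37.00 µV

Span = 4.2 V.
LSB = 4.2 V ÷ 2^15 = 4.2/32768 V = 128.174 µV.
For a uniform distribution on [−LSB/2, +LSB/2], V_rms = LSB/√12 = 128.174 µV/3.4641 = 37.00 µV.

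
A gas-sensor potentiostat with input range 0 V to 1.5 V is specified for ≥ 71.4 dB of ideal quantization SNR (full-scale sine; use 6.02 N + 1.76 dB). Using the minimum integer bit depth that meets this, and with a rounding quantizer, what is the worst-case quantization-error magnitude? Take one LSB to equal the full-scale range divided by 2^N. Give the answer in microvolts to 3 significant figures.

183 µV

Range is 1.5 V.
Solving 6.02 N ≥ 71.4 − 1.76: N ≥ 11.568. Round up → N = 12.
LSB = 1.5 V ÷ 2^12 = 1.5/4096 V = 366.21 µV.
|e|_max = LSB/2 = 183 µV.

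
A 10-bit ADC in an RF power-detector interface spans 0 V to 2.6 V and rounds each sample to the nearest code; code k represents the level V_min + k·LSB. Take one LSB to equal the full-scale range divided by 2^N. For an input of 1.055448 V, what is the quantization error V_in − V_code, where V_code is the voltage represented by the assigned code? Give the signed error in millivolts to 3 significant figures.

−0.802 mV

Span = 2.6 V. LSB = 2.6 V / 2^10 ≈ 2.539 mV.
(1.055448 − (0)) / LSB = 1.055448 × 1024/2.6 = 415.6841. Nearest integer: k = 416.
Reconstructed level: 0 + 416 × 2.6/1024 V = 1.056250000 V.
e = 1.055448 − (1.056250000) = −0.802 mV.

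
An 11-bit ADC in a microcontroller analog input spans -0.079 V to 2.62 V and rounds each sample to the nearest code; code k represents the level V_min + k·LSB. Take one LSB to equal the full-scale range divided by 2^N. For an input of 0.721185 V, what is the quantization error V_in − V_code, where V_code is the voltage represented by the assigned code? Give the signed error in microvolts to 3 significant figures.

+237 µV

Range = 2.62 − (-0.079) = 2.699 V. LSB = 2.699 V / 2^11 ≈ 1.318 mV.
(V_in − V_min)/LSB = (0.721185 − (-0.079)) × 2048/2.699 = 607.1800 → nearest code k = 607.
Reconstructed level: -0.079 + 607 × 2.699/2048 V = 0.7209477539 V.
Error = V_in − V_code = 0.721185 − (0.7209477539) = +237 µV.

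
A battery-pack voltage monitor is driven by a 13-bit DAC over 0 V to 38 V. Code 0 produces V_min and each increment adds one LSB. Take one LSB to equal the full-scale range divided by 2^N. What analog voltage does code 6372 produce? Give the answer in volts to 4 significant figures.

29.56 V

Range is 38 V. LSB = 38 V / 2^13.
V_out = 0 + 6372 × (38/8192) V
      = 0 V + 29.5576 V = 29.5576 V.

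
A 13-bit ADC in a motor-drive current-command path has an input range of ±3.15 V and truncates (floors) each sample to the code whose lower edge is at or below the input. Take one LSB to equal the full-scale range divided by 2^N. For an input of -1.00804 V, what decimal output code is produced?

Full-scale range = 3.15 V − (-3.15 V) = 6.3 V. LSB = 6.3 V / 2^13 ≈ 0.7690 mV.
(V_in − V_min) × 2^13/range = (-1.00804 − (-3.15)) × 8192/6.3 = 2785.228.
Floor → code = 2785.

2785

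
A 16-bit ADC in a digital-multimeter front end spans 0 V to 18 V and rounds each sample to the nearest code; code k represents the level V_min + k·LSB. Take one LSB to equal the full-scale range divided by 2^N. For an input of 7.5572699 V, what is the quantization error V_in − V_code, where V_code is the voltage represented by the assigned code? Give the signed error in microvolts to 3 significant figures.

V_FS = 18 V. LSB = 18 V / 2^16 ≈ 274.7 µV.
(7.5572699 − (0)) / LSB = 7.5572699 × 65536/18 = 27515.1800. Nearest integer: k = 27515.
Reconstructed level: 0 + 27515 × 18/65536 V = 7.5572204590 V.
V_in − V_code = 7.5572699 − (7.5572204590) = +49.4 µV.

+49.4 µV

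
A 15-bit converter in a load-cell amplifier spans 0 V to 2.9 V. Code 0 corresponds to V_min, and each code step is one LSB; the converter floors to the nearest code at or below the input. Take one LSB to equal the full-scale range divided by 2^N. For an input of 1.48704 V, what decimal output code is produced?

16802

V_FS = 2.9 V. LSB = 2.9 V / 2^15 ≈ 88.50 µV.
code = ⌊(V_in − V_min)/LSB⌋ = ⌊(V_in − V_min) × 2^15 / range⌋
     = ⌊(1.48704 − (0)) × 32768 / 2.9⌋ = ⌊1.48704 × 32768/2.9⌋
     = ⌊16802.526⌋ = 16802.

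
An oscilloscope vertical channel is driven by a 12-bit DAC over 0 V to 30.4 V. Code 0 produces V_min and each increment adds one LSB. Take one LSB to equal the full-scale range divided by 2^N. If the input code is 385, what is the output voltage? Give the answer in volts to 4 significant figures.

Range is 30.4 V. LSB = 30.4 V / 2^12.
V_out = 0 + 385 × (30.4/4096) V
      = 0 + 2.85742 = 2.85742 V.

2.857 V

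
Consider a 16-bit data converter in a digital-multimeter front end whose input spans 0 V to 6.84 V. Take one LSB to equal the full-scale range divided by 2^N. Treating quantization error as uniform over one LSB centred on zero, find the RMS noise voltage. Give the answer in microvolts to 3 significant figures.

V_FS = 6.84 V.
One LSB is 6.84 V / 65536 = 104.37 µV.
σ_q = LSB/√12 = 104.37 µV/3.4641 = 30.1 µV.

30.1 µV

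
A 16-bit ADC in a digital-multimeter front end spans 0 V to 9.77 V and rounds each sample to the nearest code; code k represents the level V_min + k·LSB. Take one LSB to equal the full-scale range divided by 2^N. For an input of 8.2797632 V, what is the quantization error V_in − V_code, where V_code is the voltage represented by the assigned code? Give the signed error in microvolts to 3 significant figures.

−49.4 µV

V_FS = 9.77 V. LSB = 9.77 V / 2^16 ≈ 149.1 µV.
(8.2797632 − (0)) / LSB = 8.2797632 × 65536/9.77 = 55539.6685. Nearest integer: k = 55540.
Reconstructed level: 0 + 55540 × 9.77/65536 V = 8.2798126221 V.
e = 8.2797632 − (8.2798126221) = −49.4 µV.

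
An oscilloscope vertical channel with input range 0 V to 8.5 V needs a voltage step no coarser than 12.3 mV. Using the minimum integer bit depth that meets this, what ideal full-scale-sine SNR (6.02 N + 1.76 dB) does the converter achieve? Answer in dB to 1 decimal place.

Full-scale range = 8.5 V.
Levels needed ≥ 8.5/12.3 mV = 691.1. 2^10 = 1024 suffices, so N_min = 10.
SNR = 6.02 × 10 + 1.76 = 61.96 dB.

62.0 dB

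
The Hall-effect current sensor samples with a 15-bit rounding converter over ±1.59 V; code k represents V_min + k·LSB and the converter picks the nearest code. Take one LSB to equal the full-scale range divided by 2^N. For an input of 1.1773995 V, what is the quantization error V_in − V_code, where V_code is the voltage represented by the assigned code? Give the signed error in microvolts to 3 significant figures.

+38.7 µV

Span: 1.59 V − (-1.59 V) = 3.18 V. LSB = 3.18 V / 2^15 ≈ 97.05 µV.
(V_in − V_min)/LSB = (1.1773995 − (-1.59)) × 32768/3.18 = 28516.3984 → nearest code k = 28516.
Reconstructed level: -1.59 + 28516 × 3.18/32768 V = 1.1773608398 V.
V_in − V_code = 1.1773995 − (1.1773608398) = +38.7 µV.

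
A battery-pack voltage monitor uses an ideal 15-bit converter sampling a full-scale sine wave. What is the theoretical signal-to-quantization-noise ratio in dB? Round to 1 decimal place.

SNR = 6.02·15 + 1.76 = 92.06 dB.

92.1 dB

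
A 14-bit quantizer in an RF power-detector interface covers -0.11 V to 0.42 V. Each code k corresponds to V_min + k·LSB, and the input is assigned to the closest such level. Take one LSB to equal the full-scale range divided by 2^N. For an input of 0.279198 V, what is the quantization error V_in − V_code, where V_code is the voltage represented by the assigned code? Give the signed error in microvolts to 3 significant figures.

The full-scale span is 0.42 − (-0.11) = 0.53 V. LSB = 0.53 V / 2^14 ≈ 32.35 µV.
(0.279198 − (-0.11)) / LSB = 0.389198 × 16384/0.53 = 12031.3586. Nearest integer: k = 12031.
V_code = -0.11 + (12031/16384) × 0.53 = 0.27918640137 V.
V_in − V_code = 0.279198 − (0.27918640137) = +11.6 µV.

+11.6 µV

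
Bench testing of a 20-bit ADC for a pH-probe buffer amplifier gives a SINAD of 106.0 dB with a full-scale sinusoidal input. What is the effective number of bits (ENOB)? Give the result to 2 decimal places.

Inverting SNR = 6.02 N + 1.76: N_eff = (106.0 − 1.76)/6.02 = 17.3156.

17.32 bits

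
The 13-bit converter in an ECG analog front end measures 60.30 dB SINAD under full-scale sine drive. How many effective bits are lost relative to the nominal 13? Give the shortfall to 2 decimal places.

3.28 bits

Effective bits = (60.30 − 1.76)/6.02 = 9.7243.
Shortfall = 13 − 9.7243 = 3.2757 bits.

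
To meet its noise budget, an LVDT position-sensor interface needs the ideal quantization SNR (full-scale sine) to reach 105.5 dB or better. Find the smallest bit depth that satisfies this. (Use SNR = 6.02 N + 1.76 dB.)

18 bits

N ≥ (105.5 − 1.76)/6.02 = 17.233 → N_min = 18.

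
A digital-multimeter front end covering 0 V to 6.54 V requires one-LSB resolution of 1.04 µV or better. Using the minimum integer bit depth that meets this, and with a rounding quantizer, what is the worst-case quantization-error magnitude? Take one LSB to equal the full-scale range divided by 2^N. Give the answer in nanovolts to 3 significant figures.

390 nV

Range is 6.54 V.
Need 2^N ≥ 6.54 V / 1.04 µV = 6.288e6 → N_min = 23.
One LSB is 6.54 V / 8388608 = 0.77963 µV.
Max error for round-to-nearest is LSB/2 = 390 nV.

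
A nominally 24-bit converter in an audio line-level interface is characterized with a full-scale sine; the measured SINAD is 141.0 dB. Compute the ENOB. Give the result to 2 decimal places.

ENOB = (SINAD − 1.76) / 6.02 = (141.0 − 1.76) / 6.02 = 139.24 / 6.02 = 23.1296.

23.13 bits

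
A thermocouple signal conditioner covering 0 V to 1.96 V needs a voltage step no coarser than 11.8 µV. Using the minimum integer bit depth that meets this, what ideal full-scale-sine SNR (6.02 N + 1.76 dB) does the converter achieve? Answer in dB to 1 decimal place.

110.1 dB

Span = 1.96 V.
Required number of levels: 1.96/11.8 µV = 166100; smallest N with 2^N ≥ that is 18.
SNR = 6.02 × 18 + 1.76 = 110.12 dB.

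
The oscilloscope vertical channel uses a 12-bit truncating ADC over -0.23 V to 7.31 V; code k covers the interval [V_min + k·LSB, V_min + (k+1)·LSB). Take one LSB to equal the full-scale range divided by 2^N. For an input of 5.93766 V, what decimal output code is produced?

Span: 7.31 V − (-0.23 V) = 7.54 V. LSB = 7.54 V / 2^12 ≈ 1.841 mV.
code = ⌊(V_in − V_min)/LSB⌋ = ⌊(V_in − V_min) × 2^12 / range⌋
     = ⌊(5.93766 − (-0.23)) × 4096 / 7.54⌋ = ⌊6.16766 × 4096/7.54⌋
     = ⌊3350.495⌋ = 3350.

3350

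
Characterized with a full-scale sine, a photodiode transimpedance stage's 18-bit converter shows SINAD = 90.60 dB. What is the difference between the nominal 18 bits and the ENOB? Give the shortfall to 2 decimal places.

ENOB = (SINAD − 1.76)/6.02 = (90.60 − 1.76)/6.02 = 14.7575 bits.
18 − 14.7575 = 3.24 bits below nominal.

3.24 bits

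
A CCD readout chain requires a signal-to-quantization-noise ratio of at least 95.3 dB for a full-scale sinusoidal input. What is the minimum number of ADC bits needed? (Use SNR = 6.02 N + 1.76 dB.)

N ≥ (95.3 − 1.76)/6.02 = 15.538 → N_min = 16.

16 bits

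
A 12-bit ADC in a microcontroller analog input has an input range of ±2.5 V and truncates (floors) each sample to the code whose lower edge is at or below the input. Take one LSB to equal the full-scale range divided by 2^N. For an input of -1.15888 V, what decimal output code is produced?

1098

The full-scale span is 2.5 − (-2.5) = 5 V. LSB = 5 V / 2^12 ≈ 1.221 mV.
code = ⌊(V_in − V_min)/LSB⌋ = ⌊(V_in − V_min) × 2^12 / range⌋
     = ⌊(-1.15888 − (-2.5)) × 4096 / 5⌋ = ⌊1.34112 × 4096/5⌋
     = ⌊1098.646⌋ = 1098.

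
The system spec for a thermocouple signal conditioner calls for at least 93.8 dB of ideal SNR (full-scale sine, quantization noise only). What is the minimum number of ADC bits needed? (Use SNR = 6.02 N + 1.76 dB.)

6.02 N + 1.76 ≥ 93.8 gives N ≥ 15.289, so the minimum integer is 16.

16 bits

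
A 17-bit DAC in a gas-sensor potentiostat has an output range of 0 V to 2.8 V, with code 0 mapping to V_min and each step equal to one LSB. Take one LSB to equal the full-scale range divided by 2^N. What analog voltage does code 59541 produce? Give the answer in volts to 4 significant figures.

Range is 2.8 V. LSB = 2.8 V / 2^17.
Output = V_min + (59541/131072) × range = 0 + 0.454262 × 2.8 V
      = 0 V + 1.27193 V = 1.27193 V.

1.272 V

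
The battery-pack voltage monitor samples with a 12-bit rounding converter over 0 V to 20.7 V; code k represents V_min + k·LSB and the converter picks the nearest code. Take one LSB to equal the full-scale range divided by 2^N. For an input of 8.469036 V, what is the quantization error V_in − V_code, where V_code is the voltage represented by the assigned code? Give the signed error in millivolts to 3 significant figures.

Range is 20.7 V. LSB = 20.7 V / 2^12 ≈ 5.054 mV.
(V_in − V_min)/LSB = (8.469036 − (0)) × 4096/20.7 = 1675.8054 → nearest code k = 1676.
V_code = 0 + (1676/4096) × 20.7 = 8.470019531 V.
V_in − V_code = 8.469036 − (8.470019531) = −0.984 mV.

−0.984 mV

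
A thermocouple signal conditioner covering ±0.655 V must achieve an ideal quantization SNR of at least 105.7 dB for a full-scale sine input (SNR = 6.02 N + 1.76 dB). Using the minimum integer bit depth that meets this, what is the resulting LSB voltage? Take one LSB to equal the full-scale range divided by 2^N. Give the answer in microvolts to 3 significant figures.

The full-scale span is 0.655 − (-0.655) = 1.31 V.
6.02 N + 1.76 ≥ 105.7 gives N ≥ 17.266, so the minimum integer is 18.
LSB = 1.31 V / 2^18 = 5.00 µV.

5.00 µV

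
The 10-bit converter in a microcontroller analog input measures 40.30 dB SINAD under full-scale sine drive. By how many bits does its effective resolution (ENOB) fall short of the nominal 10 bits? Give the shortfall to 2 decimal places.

Effective bits = (40.30 − 1.76)/6.02 = 6.4020.
10 − 6.4020 = 3.60 bits below nominal.

3.60 bits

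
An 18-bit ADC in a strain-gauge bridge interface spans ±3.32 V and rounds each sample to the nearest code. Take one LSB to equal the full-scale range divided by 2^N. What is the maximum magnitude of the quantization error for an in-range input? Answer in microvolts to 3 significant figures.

Full-scale range = 3.32 V − (-3.32 V) = 6.64 V.
One LSB is 6.64 V / 262144 = 25.330 µV.
A rounding quantizer has |error| ≤ LSB/2 = 12.7 µV.

12.7 µV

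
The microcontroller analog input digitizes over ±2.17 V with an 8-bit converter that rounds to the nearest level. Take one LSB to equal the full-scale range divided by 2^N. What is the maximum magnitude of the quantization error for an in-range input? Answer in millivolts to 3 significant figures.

Span: 2.17 V − (-2.17 V) = 4.34 V.
LSB = 4.34 V / 2^8 = 16.953 mV.
|e|_max = LSB/2 = 8.48 mV.

8.48 mV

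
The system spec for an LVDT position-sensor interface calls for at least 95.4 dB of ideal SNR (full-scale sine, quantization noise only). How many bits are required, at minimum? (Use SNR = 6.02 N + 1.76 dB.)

16 bits

Solving 6.02 N ≥ 95.4 − 1.76: N ≥ 15.555. Round up → N = 16.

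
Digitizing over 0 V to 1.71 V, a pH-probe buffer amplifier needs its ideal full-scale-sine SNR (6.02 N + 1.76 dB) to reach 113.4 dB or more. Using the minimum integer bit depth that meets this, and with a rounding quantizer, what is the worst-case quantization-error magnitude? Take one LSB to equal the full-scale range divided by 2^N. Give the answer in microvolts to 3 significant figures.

1.63 µV

V_FS = 1.71 V.
N ≥ (113.4 − 1.76)/6.02 = 18.545 → N_min = 19.
Step size = 1.71/524288 V = 3.2616 µV.
|e|_max = LSB/2 = 1.63 µV.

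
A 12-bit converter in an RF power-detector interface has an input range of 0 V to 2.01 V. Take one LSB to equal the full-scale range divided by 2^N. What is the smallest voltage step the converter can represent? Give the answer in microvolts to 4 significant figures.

490.7 µV

Range is 2.01 V.
Number of codes = 2^12 = 4096.
LSB = 2.01 V / 2^12 = 490.7 µV.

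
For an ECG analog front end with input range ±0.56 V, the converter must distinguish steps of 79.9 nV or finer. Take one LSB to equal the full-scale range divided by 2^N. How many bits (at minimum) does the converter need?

Full-scale range = 0.56 V − (-0.56 V) = 1.12 V.
Need 2^N ≥ 1.12 V / 79.9 nV = 1.402e7 → N_min = 24.

24 bits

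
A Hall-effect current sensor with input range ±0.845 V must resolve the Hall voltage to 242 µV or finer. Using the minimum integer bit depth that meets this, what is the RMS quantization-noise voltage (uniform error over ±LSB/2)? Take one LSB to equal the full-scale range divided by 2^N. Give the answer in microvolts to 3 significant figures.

Full-scale range = 0.845 V − (-0.845 V) = 1.69 V.
Need 2^N ≥ 1.69 V / 242 µV = 6983 → N_min = 13.
One LSB is 1.69 V / 8192 = 206.30 µV.
σ_q = LSB/√12 = 206.30 µV/3.4641 = 59.6 µV.

59.6 µV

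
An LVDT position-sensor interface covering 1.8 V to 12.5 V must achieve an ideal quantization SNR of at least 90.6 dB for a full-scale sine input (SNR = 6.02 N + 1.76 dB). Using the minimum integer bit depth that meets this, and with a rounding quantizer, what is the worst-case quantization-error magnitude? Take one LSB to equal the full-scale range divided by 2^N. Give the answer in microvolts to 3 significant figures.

The full-scale span is 12.5 − (1.8) = 10.7 V.
N ≥ (90.6 − 1.76)/6.02 = 14.757 → N_min = 15.
LSB = 10.7 V / 2^15 = 326.54 µV.
Max error for round-to-nearest is LSB/2 = 163 µV.

163 µV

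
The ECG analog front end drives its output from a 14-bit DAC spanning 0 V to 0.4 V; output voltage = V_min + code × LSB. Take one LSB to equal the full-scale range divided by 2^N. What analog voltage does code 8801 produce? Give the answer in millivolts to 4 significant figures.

Span = 0.4 V. LSB = 0.4 V / 2^14.
Output = V_min + (8801/16384) × range = 0 + 0.537170 × 0.4 V
      = 0 + 0.214868 = 0.214868 V.

214.9 mV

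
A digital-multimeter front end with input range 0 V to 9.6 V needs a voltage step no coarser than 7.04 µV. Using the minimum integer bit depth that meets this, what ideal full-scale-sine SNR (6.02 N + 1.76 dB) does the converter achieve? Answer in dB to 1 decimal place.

128.2 dB

Span = 9.6 V.
Levels needed ≥ 9.6/7.04 µV = 1.364e6. 2^21 = 2097152 suffices, so N_min = 21.
Ideal SNR at N = 21: 6.02·21 + 1.76 = 128.2 dB.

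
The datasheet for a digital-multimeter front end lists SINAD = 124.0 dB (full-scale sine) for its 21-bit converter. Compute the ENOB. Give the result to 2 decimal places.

20.31 bits

ENOB = (124.0 − 1.76)/6.02 = 20.3056 bits.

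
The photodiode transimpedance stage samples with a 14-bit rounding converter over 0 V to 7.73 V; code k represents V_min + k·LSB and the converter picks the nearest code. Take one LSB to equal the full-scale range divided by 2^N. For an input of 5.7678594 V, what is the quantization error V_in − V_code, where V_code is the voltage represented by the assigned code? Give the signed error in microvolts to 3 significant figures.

V_FS = 7.73 V. LSB = 7.73 V / 2^14 ≈ 471.8 µV.
Position in LSBs: (5.7678594 − (0)) × 16384/7.73 = 12225.1757; rounding gives k = 12225.
Reconstructed level: 0 + 12225 × 7.73/16384 V = 5.7677764893 V.
V_in − V_code = 5.7678594 − (5.7677764893) = +82.9 µV.

+82.9 µV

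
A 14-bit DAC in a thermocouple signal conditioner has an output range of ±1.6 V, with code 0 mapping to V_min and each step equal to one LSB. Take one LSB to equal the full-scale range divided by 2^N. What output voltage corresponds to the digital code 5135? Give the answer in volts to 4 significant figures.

-0.5971 V

Full-scale range = 1.6 V − (-1.6 V) = 3.2 V. LSB = 3.2 V / 2^14.
V_out = -1.6 + 5135 × (3.2/16384) V
      = -1.6 V + 1.00293 V = -0.597070 V.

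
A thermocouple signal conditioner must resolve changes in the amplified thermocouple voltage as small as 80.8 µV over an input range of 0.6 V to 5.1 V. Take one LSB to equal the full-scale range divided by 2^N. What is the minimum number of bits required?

16 bits

Full-scale range = 5.1 V − (0.6 V) = 4.5 V.
4.5 V / 80.8 µV = 55690. Since 2^15 = 32768 and 2^16 = 65536, N = 16.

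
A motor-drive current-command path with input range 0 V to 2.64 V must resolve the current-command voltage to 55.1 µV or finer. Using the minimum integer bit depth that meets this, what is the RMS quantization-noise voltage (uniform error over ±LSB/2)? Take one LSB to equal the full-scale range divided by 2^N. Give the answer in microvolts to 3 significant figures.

11.6 µV

Full-scale range = 2.64 V.
Levels needed ≥ 2.64/55.1 µV = 47910. 2^16 = 65536 suffices, so N_min = 16.
One LSB is 2.64 V / 65536 = 40.283 µV.
V_rms = LSB/√12 = 11.6 µV.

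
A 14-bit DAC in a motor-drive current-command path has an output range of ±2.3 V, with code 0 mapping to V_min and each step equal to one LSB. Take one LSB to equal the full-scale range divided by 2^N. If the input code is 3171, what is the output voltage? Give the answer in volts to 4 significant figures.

-1.410 V

Range = 2.3 − (-2.3) = 4.6 V. LSB = 4.6 V / 2^14.
V_out = -2.3 + 3171 × (4.6/16384) V
      = -2.3 + 0.890295 = -1.40970 V.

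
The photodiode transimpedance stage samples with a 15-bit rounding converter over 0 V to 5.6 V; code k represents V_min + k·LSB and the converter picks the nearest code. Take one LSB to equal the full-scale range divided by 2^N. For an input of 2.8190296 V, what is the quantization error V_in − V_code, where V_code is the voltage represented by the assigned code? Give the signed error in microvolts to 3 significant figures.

Range is 5.6 V. LSB = 5.6 V / 2^15 ≈ 170.9 µV.
(V_in − V_min)/LSB = (2.8190296 − (0)) × 32768/5.6 = 16495.3503 → nearest code k = 16495.
V_code = V_min + k × range/2^15 = 0 + 16495 × 5.6/32768 = 2.8189697266 V.
Error = V_in − V_code = 2.8190296 − (2.8189697266) = +59.9 µV.

+59.9 µV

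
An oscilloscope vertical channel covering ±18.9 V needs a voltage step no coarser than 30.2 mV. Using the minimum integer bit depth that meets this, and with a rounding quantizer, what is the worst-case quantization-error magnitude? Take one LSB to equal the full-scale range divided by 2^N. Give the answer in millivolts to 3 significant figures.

Full-scale range = 18.9 V − (-18.9 V) = 37.8 V.
37.8 V / 30.2 mV = 1252. Since 2^10 = 1024 and 2^11 = 2048, N = 11.
Step size = 37.8/2048 V = 18.457 mV.
Max error for round-to-nearest is LSB/2 = 9.23 mV.

9.23 mV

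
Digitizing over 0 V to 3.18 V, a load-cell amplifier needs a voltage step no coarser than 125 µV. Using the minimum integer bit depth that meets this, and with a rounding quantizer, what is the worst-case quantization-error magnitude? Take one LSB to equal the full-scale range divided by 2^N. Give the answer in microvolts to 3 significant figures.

Full-scale range = 3.18 V.
Need 2^N ≥ 3.18 V / 125 µV = 25440 → N_min = 15.
One LSB is 3.18 V / 32768 = 97.046 µV.
|e|_max = LSB/2 = 48.5 µV.

48.5 µV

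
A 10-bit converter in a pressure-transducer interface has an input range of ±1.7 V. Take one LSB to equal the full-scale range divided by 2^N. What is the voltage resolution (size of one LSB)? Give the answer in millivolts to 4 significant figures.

3.320 mV

The full-scale span is 1.7 − (-1.7) = 3.4 V.
2^10 = 1024 levels.
One LSB is 3.4 V / 1024 = 3.320 mV.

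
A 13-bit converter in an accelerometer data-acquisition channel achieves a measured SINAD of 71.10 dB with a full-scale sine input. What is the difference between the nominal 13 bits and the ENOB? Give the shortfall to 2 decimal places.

1.48 bits

Effective bits = (71.10 − 1.76)/6.02 = 11.5183.
Lost resolution: 13 − 11.5183 = 1.4817 bits.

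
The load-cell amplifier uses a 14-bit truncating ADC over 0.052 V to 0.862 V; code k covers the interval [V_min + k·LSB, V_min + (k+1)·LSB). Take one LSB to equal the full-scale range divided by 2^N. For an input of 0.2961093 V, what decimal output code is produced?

Range = 0.862 − (0.052) = 0.81 V. LSB = 0.81 V / 2^14 ≈ 49.44 µV.
V_in − V_min = 0.2961093 − (0.052) = 0.2441093 V.
Divide by LSB: 0.2441093 × 16384/0.81 = 4937.6380.
Truncating gives code 4937.

4937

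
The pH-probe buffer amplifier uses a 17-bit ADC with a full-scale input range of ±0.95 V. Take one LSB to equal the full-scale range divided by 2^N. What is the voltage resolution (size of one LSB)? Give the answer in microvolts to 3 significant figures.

14.5 µV

The full-scale span is 0.95 − (-0.95) = 1.9 V.
Number of codes = 2^17 = 131072.
Step size = 1.9/131072 V = 14.5 µV.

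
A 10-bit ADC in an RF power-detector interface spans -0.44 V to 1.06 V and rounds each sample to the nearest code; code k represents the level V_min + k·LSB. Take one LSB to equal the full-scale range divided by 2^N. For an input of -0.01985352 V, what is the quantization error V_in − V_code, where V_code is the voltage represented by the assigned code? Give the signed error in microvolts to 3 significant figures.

The full-scale span is 1.06 − (-0.44) = 1.5 V. LSB = 1.5 V / 2^10 ≈ 1.465 mV.
(-0.01985352 − (-0.44)) / LSB = 0.42014648 × 1024/1.5 = 286.8200. Nearest integer: k = 287.
V_code = V_min + k × range/2^10 = -0.44 + 287 × 1.5/1024 = -0.01958984375 V.
V_in − V_code = -0.01985352 − (-0.01958984375) = −264 µV.

−264 µV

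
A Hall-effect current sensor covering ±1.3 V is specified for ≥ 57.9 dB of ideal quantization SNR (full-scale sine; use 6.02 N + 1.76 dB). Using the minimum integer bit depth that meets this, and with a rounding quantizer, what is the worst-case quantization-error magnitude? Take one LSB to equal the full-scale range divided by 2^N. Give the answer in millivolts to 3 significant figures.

1.27 mV

Span: 1.3 V − (-1.3 V) = 2.6 V.
Required N = ⌈(57.9 − 1.76)/6.02⌉ = ⌈9.326⌉ = 10.
LSB = 2.6 V / 2^10 = 2.5391 mV.
|e|_max = LSB/2 = 1.27 mV.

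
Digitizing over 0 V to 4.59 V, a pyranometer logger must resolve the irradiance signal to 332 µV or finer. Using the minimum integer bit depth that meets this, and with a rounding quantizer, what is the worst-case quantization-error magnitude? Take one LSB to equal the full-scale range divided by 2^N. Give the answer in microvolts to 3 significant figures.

140 µV

V_FS = 4.59 V.
Levels needed ≥ 4.59/332 µV = 13830. 2^14 = 16384 suffices, so N_min = 14.
LSB = 4.59 V / 2^14 = 280.15 µV.
|e|_max = LSB/2 = 140 µV.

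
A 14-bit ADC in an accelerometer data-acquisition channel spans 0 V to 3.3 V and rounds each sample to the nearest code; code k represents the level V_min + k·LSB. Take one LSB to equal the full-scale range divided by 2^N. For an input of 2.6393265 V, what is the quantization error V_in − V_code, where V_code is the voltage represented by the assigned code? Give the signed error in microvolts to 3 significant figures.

Full-scale range = 3.3 V. LSB = 3.3 V / 2^14 ≈ 201.4 µV.
(V_in − V_min)/LSB = (2.6393265 − (0)) × 16384/3.3 = 13103.8562 → nearest code k = 13104.
V_code = V_min + k × range/2^14 = 0 + 13104 × 3.3/16384 = 2.6393554688 V.
e = 2.6393265 − (2.6393554688) = −29.0 µV.

−29.0 µV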